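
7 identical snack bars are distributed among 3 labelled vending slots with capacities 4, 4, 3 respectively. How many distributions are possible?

14

By stars and bars, unrestricted non-negative solutions to x_1+…+x_3 = 7 number C(7+2,2) = 36.
Subtract solutions that violate a single cap (substitute x_i' = x_i − (cap_i+1)): x_1 ≥ 5 gives C(4,2) = 6; x_2 ≥ 5 gives C(4,2) = 6; x_3 ≥ 4 gives C(5,2) = 10. Together 22.
No two caps can be exceeded simultaneously, so the pair terms are all 0.
By inclusion–exclusion the count is 36 − 22 + 0 = 14.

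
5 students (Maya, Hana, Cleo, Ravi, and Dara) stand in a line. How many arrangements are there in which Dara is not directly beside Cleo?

There are 5! = 120 arrangements in all. If Dara and Cleo are adjacent, merging them into one block gives 2·(4)! = 48 arrangements.
So 120 − 48 = 72 arrangements keep them apart.

72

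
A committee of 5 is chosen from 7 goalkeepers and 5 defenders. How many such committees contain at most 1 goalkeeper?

Split by how many goalkeepers are chosen (0 through 1).
Sum: C(7,0)·C(5,5) + C(7,1)·C(5,4) = 1 + 35 = 36.

36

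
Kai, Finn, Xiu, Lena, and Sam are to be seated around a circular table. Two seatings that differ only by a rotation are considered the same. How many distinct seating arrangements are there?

24

Around a circle, 5 distinct people have 5!/5 = (4)! = 24 rotationally distinct seatings.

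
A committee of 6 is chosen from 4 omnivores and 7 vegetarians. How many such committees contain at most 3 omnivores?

441

Split by how many omnivores are chosen (0 through 3).
Sum: C(4,0)·C(7,6) + C(4,1)·C(7,5) + C(4,2)·C(7,4) + C(4,3)·C(7,3) = 7 + 84 + 210 + 140 = 441.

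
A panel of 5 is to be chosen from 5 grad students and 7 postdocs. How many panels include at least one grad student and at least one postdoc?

With no constraint there are C(12,5) = 792 possible selections.
Selections missing a whole group: no grad students → C(7,5) = 21; no postdocs → C(5,5) = 1.
Both groups omitted at once is impossible, so 792 − 22 = 770.

770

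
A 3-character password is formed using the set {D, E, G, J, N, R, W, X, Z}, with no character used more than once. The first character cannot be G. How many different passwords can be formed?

448

The first character has 9−1 = 8 choices (anything except G).
The remaining 2 characters are filled from the other 8 symbols without repetition: 8 × 7 = 56.
Total: 8 × 56 = 448.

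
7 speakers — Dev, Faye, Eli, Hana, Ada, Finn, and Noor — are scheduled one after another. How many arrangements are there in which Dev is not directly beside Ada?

There are 7! = 5040 arrangements in all. If Dev and Ada are adjacent, merging them into one block gives 2·(6)! = 1440 arrangements.
Complementary counting: 5040 − 1440 = 3600.

3600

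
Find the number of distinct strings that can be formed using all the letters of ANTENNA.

ANTENNA has 7 letters with A appearing twice and N appearing 3 times.
Dividing 7! = 5040 by 3!·2! = 12 for the repeated letters gives 420.

420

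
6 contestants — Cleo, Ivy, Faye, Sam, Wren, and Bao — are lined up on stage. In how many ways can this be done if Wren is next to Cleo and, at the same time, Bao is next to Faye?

Treat {Wren,Cleo} as one block (2 orders) and {Bao,Faye} as another (2 orders).
That leaves 4 units to arrange: 2 × 2 × 4! = 4 × 24 = 96.

96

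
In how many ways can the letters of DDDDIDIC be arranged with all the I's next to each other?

42

Treat the 2 copies of I as a single block. The multiset to arrange is then {II, C, D, D, D, D, D}, 7 items in all.
That gives (7)!/(5!) = 42 arrangements.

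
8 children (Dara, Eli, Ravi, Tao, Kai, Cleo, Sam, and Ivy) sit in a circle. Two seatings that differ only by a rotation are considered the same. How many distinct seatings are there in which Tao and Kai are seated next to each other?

1440

Glue Tao and Kai into a block (2 internal orders). Seating 7 units around a circle gives (6)! arrangements.
So 2 × (6)! = 2 × 720 = 1440.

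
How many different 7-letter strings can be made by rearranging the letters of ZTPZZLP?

420

The 7 letters of ZTPZZLP have repeats: P appearing twice and Z appearing 3 times.
The number of distinct arrangements is 7!/(3!·2!) = 5040/12 = 420.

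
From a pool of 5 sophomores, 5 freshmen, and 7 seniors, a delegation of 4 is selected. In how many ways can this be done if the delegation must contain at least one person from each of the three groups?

1225

With no constraint there are C(17,4) = 2380 possible selections.
Selections missing a whole group: no sophomores → C(12,4) = 495; no freshmen → C(12,4) = 495; no seniors → C(10,4) = 210.
Add back selections omitting two groups (i.e. drawn from a single group): C(5,4) + C(5,4) + C(7,4) = 45.
By inclusion–exclusion: 2380 − 1200 + 45 = 1225.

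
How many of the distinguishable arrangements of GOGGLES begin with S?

With the first slot taken by S, it remains to arrange the other 6 letters (GOGGLE).
Those 6 letters have G appearing 3 times, giving (6)!/(3!) = 120.

120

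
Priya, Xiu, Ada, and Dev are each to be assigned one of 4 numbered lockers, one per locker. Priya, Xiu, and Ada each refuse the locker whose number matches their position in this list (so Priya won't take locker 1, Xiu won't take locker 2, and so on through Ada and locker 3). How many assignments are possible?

Let Aᵢ (for i ∈ {1, 2, 3}) be the placements that put person i in their forbidden locker. Any j of these fix j positions, leaving (4−j)! ways to fill the rest, and there are C(3,j) ways to pick which j.
By inclusion–exclusion, the number of valid placements is Σ_{j=0}^{3} (−1)^j C(3,j)·(4−j)!.
Computing: 24 − 18 + 6 − 1 = 11.

11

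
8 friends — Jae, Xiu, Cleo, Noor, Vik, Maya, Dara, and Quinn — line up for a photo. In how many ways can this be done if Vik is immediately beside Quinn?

10080

Treat {Vik, Quinn} as a single unit. There are 7 units to order, and the pair itself can be ordered 2 ways.
That gives 2 × 7! = 2 × 5040 = 10080.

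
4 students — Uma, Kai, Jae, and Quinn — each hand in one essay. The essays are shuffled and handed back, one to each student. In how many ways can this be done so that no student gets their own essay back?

9

This is the derangement count D_4: permutations of 4 items with no fixed point.
By inclusion–exclusion this is Σ_{j=0}^{4} (−1)^j C(4,j)·(4−j)!.
Computing: 24 − 24 + 12 − 4 + 1 = 9.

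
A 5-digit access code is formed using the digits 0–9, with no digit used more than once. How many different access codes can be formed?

This is a permutation of 5 out of 10: P(10,5) = 10!/5!.
That product is 10 × 9 × 8 × 7 × 6 = 30240.

30240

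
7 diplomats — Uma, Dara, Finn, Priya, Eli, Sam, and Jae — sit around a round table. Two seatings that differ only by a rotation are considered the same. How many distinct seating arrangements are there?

Fix one person's seat to break rotational symmetry; the remaining 6 people can be arranged in (6)! = 720 ways.

720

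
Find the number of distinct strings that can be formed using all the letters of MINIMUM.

MINIMUM has 7 letters with I appearing twice and M appearing 3 times.
So there are 7! / (3!·2!) = 420 distinguishable arrangements.

420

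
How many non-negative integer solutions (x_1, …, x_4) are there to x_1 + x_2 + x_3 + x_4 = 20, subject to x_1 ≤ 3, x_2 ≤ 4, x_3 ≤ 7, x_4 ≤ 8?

By stars and bars, unrestricted non-negative solutions to x_1+…+x_4 = 20 number C(20+3,3) = 1771.
Subtract solutions that violate a single cap (substitute x_i' = x_i − (cap_i+1)): x_1 ≥ 4 gives C(19,3) = 969; x_2 ≥ 5 gives C(18,3) = 816; x_3 ≥ 8 gives C(15,3) = 455; x_4 ≥ 9 gives C(14,3) = 364. Together 2604.
Add back pairs where two caps are both exceeded: 364 + 165 + 120 + 120 + 84 + 20 = 873.
Subtract triples: 20 + 10 + 0 + 0 = 30.
By inclusion–exclusion the count is 1771 − 2604 + 873 − 30 = 10.

10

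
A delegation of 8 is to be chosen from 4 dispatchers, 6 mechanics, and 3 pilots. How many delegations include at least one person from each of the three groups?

1233

Total 8-person selections from all 13: C(13,8) = 1287.
Subtract selections that omit an entire group: no dispatchers → C(9,8) = 9; no mechanics → C(7,8) = 0; no pilots → C(10,8) = 45.
Add back selections omitting two groups (i.e. drawn from a single group): C(4,8) + C(6,8) + C(3,8) = 0.
By inclusion–exclusion: 1287 − 54 + 0 = 1233.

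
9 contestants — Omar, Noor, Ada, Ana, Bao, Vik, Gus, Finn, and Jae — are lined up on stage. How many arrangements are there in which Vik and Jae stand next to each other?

Glue Vik and Jae into one block (2 internal orders), leaving 8 units to arrange in a row.
That gives 2 × 8! = 2 × 40320 = 80640.

80640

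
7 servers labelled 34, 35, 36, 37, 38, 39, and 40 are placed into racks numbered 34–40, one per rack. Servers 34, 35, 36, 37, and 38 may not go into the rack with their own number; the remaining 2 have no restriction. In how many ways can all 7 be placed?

Let Aᵢ (for 34 ≤ i ≤ 38) be the placements that put server i in its forbidden rack. Any j of these fix j positions, leaving (7−j)! ways to fill the rest, and there are C(5,j) ways to pick which j.
By inclusion–exclusion, the number of valid placements is Σ_{j=0}^{5} (−1)^j C(5,j)·(7−j)!.
Computing: 5040 − 3600 + 1200 − 240 + 30 − 2 = 2428.

2428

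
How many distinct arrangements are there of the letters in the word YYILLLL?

The 7 letters of YYILLLL have repeats: L appearing 4 times and Y appearing twice.
So there are 7! / (4!·2!) = 105 distinguishable arrangements.

105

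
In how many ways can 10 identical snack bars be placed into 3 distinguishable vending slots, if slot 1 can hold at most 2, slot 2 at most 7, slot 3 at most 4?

By stars and bars, unrestricted non-negative solutions to x_1+…+x_3 = 10 number C(10+2,2) = 66.
Subtract solutions that violate a single cap (substitute x_i' = x_i − (cap_i+1)): x_1 ≥ 3 gives C(9,2) = 36; x_2 ≥ 8 gives C(4,2) = 6; x_3 ≥ 5 gives C(7,2) = 21. Together 63.
Add back pairs where two caps are both exceeded: 0 + 6 + 0 = 6.
By inclusion–exclusion the count is 66 − 63 + 6 = 9.

9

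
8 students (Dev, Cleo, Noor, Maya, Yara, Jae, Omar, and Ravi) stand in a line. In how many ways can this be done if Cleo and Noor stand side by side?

10080

Glue Cleo and Noor into one block (2 internal orders), leaving 7 units to arrange in a row.
That gives 2 × 7! = 2 × 5040 = 10080.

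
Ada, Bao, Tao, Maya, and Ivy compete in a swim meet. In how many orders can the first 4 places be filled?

There are 5 choices for 1st place, 4 for 2nd, and so on down to 2 for position 4.
That gives 5 × 4 × 3 × 2 = 120.

120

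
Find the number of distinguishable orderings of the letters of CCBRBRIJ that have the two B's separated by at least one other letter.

There are 8!/(2!·2!·2!) = 5040 arrangements of CCBRBRIJ in total.
If the two B's are adjacent, glue them into one block, leaving 7 items to arrange: (7)!/(2!·2!) = 1260 ways.
Subtracting, 5040 − 1260 = 3780 arrangements keep the B's apart.

3780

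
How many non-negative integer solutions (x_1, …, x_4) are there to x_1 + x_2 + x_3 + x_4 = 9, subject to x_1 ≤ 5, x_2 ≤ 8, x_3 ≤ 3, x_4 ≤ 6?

By stars and bars, unrestricted non-negative solutions to x_1+…+x_4 = 9 number C(9+3,3) = 220.
Subtract solutions that violate a single cap (substitute x_i' = x_i − (cap_i+1)): x_1 ≥ 6 gives C(6,3) = 20; x_2 ≥ 9 gives C(3,3) = 1; x_3 ≥ 4 gives C(8,3) = 56; x_4 ≥ 7 gives C(5,3) = 10. Together 87.
No two caps can be exceeded simultaneously, so the pair terms are all 0.
By inclusion–exclusion the count is 220 − 87 + 0 = 133.

133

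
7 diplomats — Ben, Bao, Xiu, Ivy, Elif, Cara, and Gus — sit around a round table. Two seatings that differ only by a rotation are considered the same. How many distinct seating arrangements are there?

Around a circle, 7 distinct people have 7!/7 = (6)! = 720 rotationally distinct seatings.

720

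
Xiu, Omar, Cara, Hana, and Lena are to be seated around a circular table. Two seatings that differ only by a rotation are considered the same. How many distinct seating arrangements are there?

Seat Xiu anywhere (absorbing the rotational symmetry), then permute the other 4: (4)! = 24.

24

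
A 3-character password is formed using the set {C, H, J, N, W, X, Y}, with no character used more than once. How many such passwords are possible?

With no repetition, fill the 3 characters in order: 7 choices, then 6, down to 5.
7 × 6 × 5 = 210.

210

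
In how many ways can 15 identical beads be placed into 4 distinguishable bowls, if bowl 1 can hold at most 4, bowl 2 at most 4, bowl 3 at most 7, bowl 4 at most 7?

100

Ignoring the caps, the number of non-negative solutions to x_1+…+x_4 = 15 is C(18,3) = 816.
Subtract solutions that violate a single cap (substitute x_i' = x_i − (cap_i+1)): x_1 ≥ 5 gives C(13,3) = 286; x_2 ≥ 5 gives C(13,3) = 286; x_3 ≥ 8 gives C(10,3) = 120; x_4 ≥ 8 gives C(10,3) = 120. Together 812.
Add back pairs where two caps are both exceeded: 56 + 10 + 10 + 10 + 10 + 0 = 96.
By inclusion–exclusion the count is 816 − 812 + 96 = 100.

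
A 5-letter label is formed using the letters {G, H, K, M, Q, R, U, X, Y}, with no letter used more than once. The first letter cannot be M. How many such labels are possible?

13440

The first letter has 9−1 = 8 choices (anything except M).
The remaining 4 letters are filled from the other 8 symbols without repetition: 8 × 7 × 6 × 5 = 1680.
Total: 8 × 1680 = 13440.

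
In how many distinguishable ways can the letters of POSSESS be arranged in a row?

210

Letter multiplicities in POSSESS: E×1, O×1, P×1, S×4.
So there are 7! / (4!) = 210 distinguishable arrangements.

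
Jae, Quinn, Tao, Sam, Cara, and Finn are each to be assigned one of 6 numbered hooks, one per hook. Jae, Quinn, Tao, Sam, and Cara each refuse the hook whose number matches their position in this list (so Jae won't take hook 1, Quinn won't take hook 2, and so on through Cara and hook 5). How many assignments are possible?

Let Aᵢ (for 1 ≤ i ≤ 5) be the placements that put person i in their forbidden hook. Any j of these fix j positions, leaving (6−j)! ways to fill the rest, and there are C(5,j) ways to pick which j.
By inclusion–exclusion, the number of valid placements is Σ_{j=0}^{5} (−1)^j C(5,j)·(6−j)!.
Computing: 720 − 600 + 240 − 60 + 10 − 1 = 309.

309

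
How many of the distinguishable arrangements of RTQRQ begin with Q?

With the first slot taken by Q, it remains to arrange the other 4 letters (RTRQ).
Those 4 letters have R appearing twice, giving (4)!/(2!) = 12.

12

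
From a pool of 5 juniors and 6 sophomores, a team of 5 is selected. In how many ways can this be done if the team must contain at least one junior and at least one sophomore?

Unrestricted: C(11,5) = 462 ways to pick any 5 of the 11.
Subtract selections that omit an entire group: no juniors → C(6,5) = 6; no sophomores → C(5,5) = 1.
Both groups omitted at once is impossible, so 462 − 7 = 455.

455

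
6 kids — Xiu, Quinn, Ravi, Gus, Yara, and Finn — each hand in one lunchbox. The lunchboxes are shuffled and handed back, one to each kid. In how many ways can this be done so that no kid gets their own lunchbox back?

265

Let Aᵢ be the assignments in which kid i gets their own lunchbox. We want the size of the complement of A₁∪…∪A_6.
By inclusion–exclusion this is Σ_{j=0}^{6} (−1)^j C(6,j)·(6−j)!.
Computing: 720 − 720 + 360 − 120 + 30 − 6 + 1 = 265.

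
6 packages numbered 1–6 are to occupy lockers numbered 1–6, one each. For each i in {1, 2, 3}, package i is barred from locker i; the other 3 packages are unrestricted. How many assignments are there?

Let Aᵢ (for i ∈ {1, 2, 3}) be the placements that put package i in its forbidden locker. Any j of these fix j positions, leaving (6−j)! ways to fill the rest, and there are C(3,j) ways to pick which j.
By inclusion–exclusion, the number of valid placements is Σ_{j=0}^{3} (−1)^j C(3,j)·(6−j)!.
Computing: 720 − 360 + 72 − 6 = 426.

426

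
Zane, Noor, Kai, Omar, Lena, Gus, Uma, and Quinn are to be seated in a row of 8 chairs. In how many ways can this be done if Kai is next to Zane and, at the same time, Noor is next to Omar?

2880

Treat {Kai,Zane} as one block (2 orders) and {Noor,Omar} as another (2 orders).
That leaves 6 units to arrange: 2 × 2 × 6! = 4 × 720 = 2880.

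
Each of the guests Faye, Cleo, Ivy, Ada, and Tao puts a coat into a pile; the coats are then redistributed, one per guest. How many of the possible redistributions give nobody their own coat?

Count assignments avoiding every fixed point. For any j of the 5 guests fixed to their own coat, the other 5−j can be arranged in (5−j)! ways.
By inclusion–exclusion this is Σ_{j=0}^{5} (−1)^j C(5,j)·(5−j)!.
Computing: 120 − 120 + 60 − 20 + 5 − 1 = 44.

44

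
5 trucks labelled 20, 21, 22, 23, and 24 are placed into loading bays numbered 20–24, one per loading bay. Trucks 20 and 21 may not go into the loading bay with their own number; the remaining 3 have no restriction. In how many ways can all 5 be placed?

78

Let Aᵢ (for i ∈ {20, 21}) be the placements that put truck i in its forbidden loading bay. Any j of these fix j positions, leaving (5−j)! ways to fill the rest, and there are C(2,j) ways to pick which j.
By inclusion–exclusion, the number of valid placements is Σ_{j=0}^{2} (−1)^j C(2,j)·(5−j)!.
Computing: 120 − 48 + 6 = 78.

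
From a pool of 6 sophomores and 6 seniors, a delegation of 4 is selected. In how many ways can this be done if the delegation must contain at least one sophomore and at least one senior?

With no constraint there are C(12,4) = 495 possible selections.
Selections missing a whole group: no sophomores → C(6,4) = 15; no seniors → C(6,4) = 15.
Both groups omitted at once is impossible, so 495 − 30 = 465.

465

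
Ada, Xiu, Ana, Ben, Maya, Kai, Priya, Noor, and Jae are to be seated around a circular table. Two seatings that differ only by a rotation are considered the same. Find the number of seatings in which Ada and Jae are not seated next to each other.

All circular seatings of 9 people number (8)! = 40320.
Those with Ada next to Jae: fuse the pair into one unit and seat 8 units around a circle — 2·(7)! = 10080.
Subtracting, 40320 − 10080 = 30240.

30240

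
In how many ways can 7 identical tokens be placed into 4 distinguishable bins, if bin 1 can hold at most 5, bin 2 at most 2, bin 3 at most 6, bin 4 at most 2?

49

By stars and bars, unrestricted non-negative solutions to x_1+…+x_4 = 7 number C(7+3,3) = 120.
Subtract solutions that violate a single cap (substitute x_i' = x_i − (cap_i+1)): x_1 ≥ 6 gives C(4,3) = 4; x_2 ≥ 3 gives C(7,3) = 35; x_3 ≥ 7 gives C(3,3) = 1; x_4 ≥ 3 gives C(7,3) = 35. Together 75.
Add back pairs where two caps are both exceeded: 0 + 0 + 0 + 0 + 4 + 0 = 4.
By inclusion–exclusion the count is 120 − 75 + 4 = 49.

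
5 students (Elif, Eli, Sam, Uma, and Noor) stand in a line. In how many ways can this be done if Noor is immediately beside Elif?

48

Place the 3 others and the Noor-Elif pair as 4 objects in a line; the pair has 2 internal arrangements.
So the count is 2·(4)! = 48.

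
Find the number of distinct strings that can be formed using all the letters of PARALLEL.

PARALLEL has 8 letters with A appearing twice and L appearing 3 times.
Dividing 8! = 40320 by 3!·2! = 12 for the repeated letters gives 3360.

3360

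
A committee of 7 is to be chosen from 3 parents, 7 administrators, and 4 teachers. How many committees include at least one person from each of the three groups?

2982

Total 7-person selections from all 14: C(14,7) = 3432.
Subtract selections that omit an entire group: no parents → C(11,7) = 330; no administrators → C(7,7) = 1; no teachers → C(10,7) = 120.
Add back selections omitting two groups (i.e. drawn from a single group): C(3,7) + C(7,7) + C(4,7) = 1.
By inclusion–exclusion: 3432 − 451 + 1 = 2982.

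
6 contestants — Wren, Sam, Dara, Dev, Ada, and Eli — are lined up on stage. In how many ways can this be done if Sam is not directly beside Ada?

Of the 6! = 720 arrangements, those with Sam and Ada adjacent number 2 × 5! = 240 (treat the pair as a block with 2 internal orders).
Complementary counting: 720 − 240 = 480.

480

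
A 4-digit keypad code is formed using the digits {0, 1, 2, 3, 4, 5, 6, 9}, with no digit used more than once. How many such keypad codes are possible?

1680

With no repetition, fill the 4 digits in order: 8 choices, then 7, down to 5.
8 × 7 × 6 × 5 = 1680.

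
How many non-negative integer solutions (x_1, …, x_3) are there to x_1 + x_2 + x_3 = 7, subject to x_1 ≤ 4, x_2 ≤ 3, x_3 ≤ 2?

By stars and bars, unrestricted non-negative solutions to x_1+…+x_3 = 7 number C(7+2,2) = 36.
Subtract solutions that violate a single cap (substitute x_i' = x_i − (cap_i+1)): x_1 ≥ 5 gives C(4,2) = 6; x_2 ≥ 4 gives C(5,2) = 10; x_3 ≥ 3 gives C(6,2) = 15. Together 31.
Add back pairs where two caps are both exceeded: 0 + 0 + 1 = 1.
By inclusion–exclusion the count is 36 − 31 + 1 = 6.

6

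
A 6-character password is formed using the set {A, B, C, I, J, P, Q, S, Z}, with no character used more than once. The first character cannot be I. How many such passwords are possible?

53760

The first character has 9−1 = 8 choices (anything except I).
The remaining 5 characters are filled from the other 8 symbols without repetition: 8 × 7 × 6 × 5 × 4 = 6720.
Total: 8 × 6720 = 53760.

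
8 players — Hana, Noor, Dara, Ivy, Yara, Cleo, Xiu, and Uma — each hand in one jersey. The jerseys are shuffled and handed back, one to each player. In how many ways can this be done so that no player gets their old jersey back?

Count assignments avoiding every fixed point. For any j of the 8 players fixed to their old jersey, the other 8−j can be arranged in (8−j)! ways.
By inclusion–exclusion this is Σ_{j=0}^{8} (−1)^j C(8,j)·(8−j)!.
Computing: 40320 − 40320 + 20160 − 6720 + 1680 − 336 + 56 − 8 + 1 = 14833.

14833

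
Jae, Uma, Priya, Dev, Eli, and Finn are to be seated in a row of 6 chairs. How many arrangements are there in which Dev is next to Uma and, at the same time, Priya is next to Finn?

Treat {Dev,Uma} as one block (2 orders) and {Priya,Finn} as another (2 orders).
That leaves 4 units to arrange: 2 × 2 × 4! = 4 × 24 = 96.

96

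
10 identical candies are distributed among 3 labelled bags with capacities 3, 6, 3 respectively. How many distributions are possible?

6

Without the upper bounds there are C(12,2) = 66 ways to split 10 among 3 bags.
Subtract solutions that violate a single cap (substitute x_i' = x_i − (cap_i+1)): x_1 ≥ 4 gives C(8,2) = 28; x_2 ≥ 7 gives C(5,2) = 10; x_3 ≥ 4 gives C(8,2) = 28. Together 66.
Add back pairs where two caps are both exceeded: 0 + 6 + 0 = 6.
By inclusion–exclusion the count is 66 − 66 + 6 = 6.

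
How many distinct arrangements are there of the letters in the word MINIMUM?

Letter multiplicities in MINIMUM: I×2, M×3, N×1, U×1.
So there are 7! / (3!·2!) = 420 distinguishable arrangements.

420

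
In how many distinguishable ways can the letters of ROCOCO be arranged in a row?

60

Letter multiplicities in ROCOCO: C×2, O×3, R×1.
So there are 6! / (3!·2!) = 60 distinguishable arrangements.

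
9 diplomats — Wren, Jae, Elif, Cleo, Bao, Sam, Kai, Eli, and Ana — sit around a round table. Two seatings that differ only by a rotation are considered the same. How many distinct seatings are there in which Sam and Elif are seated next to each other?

10080

Treat {Sam, Elif} as one unit (2 internal orders) and seat the resulting 8 units around the table: (7)! circular arrangements.
So 2 × (7)! = 2 × 5040 = 10080.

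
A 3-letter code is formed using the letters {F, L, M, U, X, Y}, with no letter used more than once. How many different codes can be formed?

Choose and order 3 of the 6 symbols: the first letter has 6 options, the next 5, then 4.
That product is 6 × 5 × 4 = 120.

120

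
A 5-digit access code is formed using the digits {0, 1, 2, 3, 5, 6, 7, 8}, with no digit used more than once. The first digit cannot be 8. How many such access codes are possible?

5880

The first digit has 8−1 = 7 choices (anything except 8).
The remaining 4 digits are filled from the other 7 symbols without repetition: 7 × 6 × 5 × 4 = 840.
Total: 7 × 840 = 5880.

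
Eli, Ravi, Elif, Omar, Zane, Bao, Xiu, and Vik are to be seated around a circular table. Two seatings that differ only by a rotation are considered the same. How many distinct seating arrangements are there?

Around a circle, 8 distinct people have 8!/8 = (7)! = 5040 rotationally distinct seatings.

5040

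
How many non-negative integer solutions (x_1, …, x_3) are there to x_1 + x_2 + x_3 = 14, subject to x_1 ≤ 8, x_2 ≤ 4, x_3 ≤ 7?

By stars and bars, unrestricted non-negative solutions to x_1+…+x_3 = 14 number C(14+2,2) = 120.
Subtract solutions that violate a single cap (substitute x_i' = x_i − (cap_i+1)): x_1 ≥ 9 gives C(7,2) = 21; x_2 ≥ 5 gives C(11,2) = 55; x_3 ≥ 8 gives C(8,2) = 28. Together 104.
Add back pairs where two caps are both exceeded: 1 + 0 + 3 = 4.
By inclusion–exclusion the count is 120 − 104 + 4 = 20.

20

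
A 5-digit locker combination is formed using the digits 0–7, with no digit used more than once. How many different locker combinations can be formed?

6720

Choose and order 5 of the 8 symbols: the first digit has 8 options, the next 7, and so on down to 4.
That product is 8 × 7 × 6 × 5 × 4 = 6720.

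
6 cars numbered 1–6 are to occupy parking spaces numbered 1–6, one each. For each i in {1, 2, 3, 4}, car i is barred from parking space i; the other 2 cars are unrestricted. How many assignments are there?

362

Let Aᵢ (for 1 ≤ i ≤ 4) be the placements that put car i in its forbidden parking space. Any j of these fix j positions, leaving (6−j)! ways to fill the rest, and there are C(4,j) ways to pick which j.
By inclusion–exclusion, the number of valid placements is Σ_{j=0}^{4} (−1)^j C(4,j)·(6−j)!.
Computing: 720 − 480 + 144 − 24 + 2 = 362.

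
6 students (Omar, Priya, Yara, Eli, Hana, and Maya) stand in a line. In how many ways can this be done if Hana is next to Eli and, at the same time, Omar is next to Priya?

96

Treat {Hana,Eli} as one block (2 orders) and {Omar,Priya} as another (2 orders).
That leaves 4 units to arrange: 2 × 2 × 4! = 4 × 24 = 96.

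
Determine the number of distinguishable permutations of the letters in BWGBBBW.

105

Letter multiplicities in BWGBBBW: B×4, G×1, W×2.
So there are 7! / (4!·2!) = 105 distinguishable arrangements.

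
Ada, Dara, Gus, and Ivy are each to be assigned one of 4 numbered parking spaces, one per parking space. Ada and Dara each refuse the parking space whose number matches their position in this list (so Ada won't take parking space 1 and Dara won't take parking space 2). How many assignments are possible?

14

Let Aᵢ (for i ∈ {1, 2}) be the placements that put person i in their forbidden parking space. Any j of these fix j positions, leaving (4−j)! ways to fill the rest, and there are C(2,j) ways to pick which j.
By inclusion–exclusion, the number of valid placements is Σ_{j=0}^{2} (−1)^j C(2,j)·(4−j)!.
Computing: 24 − 12 + 2 = 14.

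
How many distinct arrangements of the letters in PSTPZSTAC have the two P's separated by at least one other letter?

35280

There are 9!/(2!·2!·2!) = 45360 arrangements of PSTPZSTAC in total.
If the two P's are adjacent, glue them into one block, leaving 8 items to arrange: (8)!/(2!·2!) = 10080 ways.
Hence 45360 − 10080 = 35280.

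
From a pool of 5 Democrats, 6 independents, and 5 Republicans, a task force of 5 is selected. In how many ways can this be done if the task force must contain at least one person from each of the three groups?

Unrestricted: C(16,5) = 4368 ways to pick any 5 of the 16.
Selections missing a whole group: no Democrats → C(11,5) = 462; no independents → C(10,5) = 252; no Republicans → C(11,5) = 462.
Add back selections omitting two groups (i.e. drawn from a single group): C(5,5) + C(6,5) + C(5,5) = 8.
By inclusion–exclusion: 4368 − 1176 + 8 = 3200.

3200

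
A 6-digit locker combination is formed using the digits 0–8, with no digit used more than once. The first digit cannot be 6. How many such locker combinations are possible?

The first digit has 9−1 = 8 choices (anything except 6).
The remaining 5 digits are filled from the other 8 symbols without repetition: 8 × 7 × 6 × 5 × 4 = 6720.
Total: 8 × 6720 = 53760.

53760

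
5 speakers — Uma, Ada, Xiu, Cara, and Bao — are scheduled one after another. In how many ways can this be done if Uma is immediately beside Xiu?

48

Treat {Uma, Xiu} as a single unit. There are 4 units to order, and the pair itself can be ordered 2 ways.
That gives 2 × 4! = 2 × 24 = 48.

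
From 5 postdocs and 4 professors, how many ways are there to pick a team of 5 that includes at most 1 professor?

21

Split by how many professors are chosen (0 through 1).
Sum: C(4,0)·C(5,5) + C(4,1)·C(5,4) = 1 + 20 = 21.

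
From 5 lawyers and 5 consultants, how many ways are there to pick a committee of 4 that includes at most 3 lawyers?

Split by how many lawyers are chosen (0 through 3).
Sum: C(5,0)·C(5,4) + C(5,1)·C(5,3) + C(5,2)·C(5,2) + C(5,3)·C(5,1) = 5 + 50 + 100 + 50 = 205.

205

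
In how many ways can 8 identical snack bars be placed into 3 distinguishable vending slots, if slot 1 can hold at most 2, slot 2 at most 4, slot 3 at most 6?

12

By stars and bars, unrestricted non-negative solutions to x_1+…+x_3 = 8 number C(8+2,2) = 45.
Subtract solutions that violate a single cap (substitute x_i' = x_i − (cap_i+1)): x_1 ≥ 3 gives C(7,2) = 21; x_2 ≥ 5 gives C(5,2) = 10; x_3 ≥ 7 gives C(3,2) = 3. Together 34.
Add back pairs where two caps are both exceeded: 1 + 0 + 0 = 1.
By inclusion–exclusion the count is 45 − 34 + 1 = 12.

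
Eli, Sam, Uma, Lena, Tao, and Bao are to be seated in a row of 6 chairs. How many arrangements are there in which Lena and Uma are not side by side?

There are 6! = 720 arrangements in all. If Lena and Uma are adjacent, merging them into one block gives 2·(5)! = 240 arrangements.
Complementary counting: 720 − 240 = 480.

480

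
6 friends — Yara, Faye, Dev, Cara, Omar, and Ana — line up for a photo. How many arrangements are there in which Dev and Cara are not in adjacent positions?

480

Of the 6! = 720 arrangements, those with Dev and Cara adjacent number 2 × 5! = 240 (treat the pair as a block with 2 internal orders).
So 720 − 240 = 480 arrangements keep them apart.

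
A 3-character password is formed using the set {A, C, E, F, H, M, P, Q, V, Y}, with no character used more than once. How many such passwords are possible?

720

This is a permutation of 3 out of 10: P(10,3) = 10!/7!.
That product is 10 × 9 × 8 = 720.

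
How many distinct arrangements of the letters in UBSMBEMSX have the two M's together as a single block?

10080

Treat the 2 copies of M as a single block. The multiset to arrange is then {MM, B, B, E, S, S, U, X}, 8 items in all.
That gives (8)!/(2!·2!) = 10080 arrangements.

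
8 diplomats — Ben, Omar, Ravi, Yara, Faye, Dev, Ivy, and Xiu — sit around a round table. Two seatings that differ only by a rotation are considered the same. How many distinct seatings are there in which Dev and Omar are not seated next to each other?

Without the restriction there are (7)! = 5040 seatings.
Seatings with Dev beside Omar: treat them as a block with 2 internal orders, giving 2 × (6)! = 1440.
Subtracting, 5040 − 1440 = 3600.

3600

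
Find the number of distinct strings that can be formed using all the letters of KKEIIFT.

Letter multiplicities in KKEIIFT: E×1, F×1, I×2, K×2, T×1.
So there are 7! / (2!·2!) = 1260 distinguishable arrangements.

1260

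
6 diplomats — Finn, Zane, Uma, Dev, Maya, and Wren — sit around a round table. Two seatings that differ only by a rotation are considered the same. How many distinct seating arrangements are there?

Around a circle, 6 distinct people have 6!/6 = (5)! = 120 rotationally distinct seatings.

120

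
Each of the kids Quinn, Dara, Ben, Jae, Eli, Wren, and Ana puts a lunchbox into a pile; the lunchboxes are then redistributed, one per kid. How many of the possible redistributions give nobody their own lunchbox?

Count assignments avoiding every fixed point. For any j of the 7 kids fixed to their own lunchbox, the other 7−j can be arranged in (7−j)! ways.
By inclusion–exclusion this is Σ_{j=0}^{7} (−1)^j C(7,j)·(7−j)!.
Computing: 5040 − 5040 + 2520 − 840 + 210 − 42 + 7 − 1 = 1854.

1854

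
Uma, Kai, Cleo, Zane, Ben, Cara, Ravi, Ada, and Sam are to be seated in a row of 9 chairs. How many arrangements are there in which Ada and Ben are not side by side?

There are 9! = 362880 arrangements in all. If Ada and Ben are adjacent, merging them into one block gives 2·(8)! = 80640 arrangements.
So 362880 − 80640 = 282240 arrangements keep them apart.

282240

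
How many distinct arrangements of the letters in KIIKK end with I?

Fix I in the last position and arrange the remaining 4 letters.
Those 4 letters have K appearing 3 times, giving (4)!/(3!) = 4.

4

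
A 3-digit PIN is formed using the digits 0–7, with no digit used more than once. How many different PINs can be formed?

This is a permutation of 3 out of 8: P(8,3) = 8!/5!.
That product is 8 × 7 × 6 = 336.

336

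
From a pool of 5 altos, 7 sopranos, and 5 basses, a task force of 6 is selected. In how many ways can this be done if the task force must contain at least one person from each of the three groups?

Total 6-person selections from all 17: C(17,6) = 12376.
Selections missing a whole group: no altos → C(12,6) = 924; no sopranos → C(10,6) = 210; no basses → C(12,6) = 924.
Add back selections omitting two groups (i.e. drawn from a single group): C(5,6) + C(7,6) + C(5,6) = 7.
By inclusion–exclusion: 12376 − 2058 + 7 = 10325.

10325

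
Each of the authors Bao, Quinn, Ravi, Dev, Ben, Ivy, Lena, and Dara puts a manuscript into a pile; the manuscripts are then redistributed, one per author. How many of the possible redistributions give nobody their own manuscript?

This is the derangement count D_8: permutations of 8 items with no fixed point.
By inclusion–exclusion this is Σ_{j=0}^{8} (−1)^j C(8,j)·(8−j)!.
Computing: 40320 − 40320 + 20160 − 6720 + 1680 − 336 + 56 − 8 + 1 = 14833.

14833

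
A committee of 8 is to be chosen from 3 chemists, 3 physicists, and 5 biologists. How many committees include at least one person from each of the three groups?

With no constraint there are C(11,8) = 165 possible selections.
Subtract selections that omit an entire group: no chemists → C(8,8) = 1; no physicists → C(8,8) = 1; no biologists → C(6,8) = 0.
Add back selections omitting two groups (i.e. drawn from a single group): C(3,8) + C(3,8) + C(5,8) = 0.
By inclusion–exclusion: 165 − 2 + 0 = 163.

163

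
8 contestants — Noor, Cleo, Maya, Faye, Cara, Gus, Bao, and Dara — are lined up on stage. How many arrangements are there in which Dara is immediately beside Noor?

Treat {Dara, Noor} as a single unit. There are 7 units to order, and the pair itself can be ordered 2 ways.
So the count is 2·(7)! = 10080.

10080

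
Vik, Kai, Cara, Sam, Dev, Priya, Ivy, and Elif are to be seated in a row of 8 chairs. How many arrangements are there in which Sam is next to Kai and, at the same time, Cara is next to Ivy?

Treat {Sam,Kai} as one block (2 orders) and {Cara,Ivy} as another (2 orders).
That leaves 6 units to arrange: 2 × 2 × 6! = 4 × 720 = 2880.

2880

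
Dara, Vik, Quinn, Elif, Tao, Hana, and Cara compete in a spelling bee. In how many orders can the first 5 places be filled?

2520

There are 7 choices for 1st place, 6 for 2nd, and so on down to 3 for position 5.
That gives 7 × 6 × 5 × 4 × 3 = 2520.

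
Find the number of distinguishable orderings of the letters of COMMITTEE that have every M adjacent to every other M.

Treat the 2 copies of M as a single block. The multiset to arrange is then {MM, C, E, E, I, O, T, T}, 8 items in all.
That gives (8)!/(2!·2!) = 10080 arrangements.

10080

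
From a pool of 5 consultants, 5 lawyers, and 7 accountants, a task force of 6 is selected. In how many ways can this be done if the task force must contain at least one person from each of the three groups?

Unrestricted: C(17,6) = 12376 ways to pick any 6 of the 17.
Subtract selections that omit an entire group: no consultants → C(12,6) = 924; no lawyers → C(12,6) = 924; no accountants → C(10,6) = 210.
Add back selections omitting two groups (i.e. drawn from a single group): C(5,6) + C(5,6) + C(7,6) = 7.
By inclusion–exclusion: 12376 − 2058 + 7 = 10325.

10325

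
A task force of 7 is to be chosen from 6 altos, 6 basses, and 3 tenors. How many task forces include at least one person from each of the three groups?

5571

Unrestricted: C(15,7) = 6435 ways to pick any 7 of the 15.
Selections missing a whole group: no altos → C(9,7) = 36; no basses → C(9,7) = 36; no tenors → C(12,7) = 792.
Add back selections omitting two groups (i.e. drawn from a single group): C(6,7) + C(6,7) + C(3,7) = 0.
By inclusion–exclusion: 6435 − 864 + 0 = 5571.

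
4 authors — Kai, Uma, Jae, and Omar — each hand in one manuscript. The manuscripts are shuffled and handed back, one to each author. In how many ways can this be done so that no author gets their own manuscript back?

Let Aᵢ be the assignments in which author i gets their own manuscript. We want the size of the complement of A₁∪…∪A_4.
By inclusion–exclusion this is Σ_{j=0}^{4} (−1)^j C(4,j)·(4−j)!.
Computing: 24 − 24 + 12 − 4 + 1 = 9.

9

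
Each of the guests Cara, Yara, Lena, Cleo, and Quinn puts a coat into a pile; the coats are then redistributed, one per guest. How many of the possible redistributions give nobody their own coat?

This is the derangement count D_5: permutations of 5 items with no fixed point.
By inclusion–exclusion this is Σ_{j=0}^{5} (−1)^j C(5,j)·(5−j)!.
Computing: 120 − 120 + 60 − 20 + 5 − 1 = 44.

44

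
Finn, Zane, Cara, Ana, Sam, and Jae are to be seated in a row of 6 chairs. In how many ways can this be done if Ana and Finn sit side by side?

240

Place the 4 others and the Ana-Finn pair as 5 objects in a line; the pair has 2 internal arrangements.
That gives 2 × 5! = 2 × 120 = 240.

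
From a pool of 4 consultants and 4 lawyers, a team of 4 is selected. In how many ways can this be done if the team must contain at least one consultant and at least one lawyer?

68

Unrestricted: C(8,4) = 70 ways to pick any 4 of the 8.
Subtract selections that omit an entire group: no consultants → C(4,4) = 1; no lawyers → C(4,4) = 1.
Both groups omitted at once is impossible, so 70 − 2 = 68.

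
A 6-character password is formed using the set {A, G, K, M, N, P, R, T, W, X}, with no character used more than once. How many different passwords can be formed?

151200

This is a permutation of 6 out of 10: P(10,6) = 10!/4!.
That product is 10 × 9 × 8 × 7 × 6 × 5 = 151200.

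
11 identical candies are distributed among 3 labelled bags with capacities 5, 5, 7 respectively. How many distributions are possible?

By stars and bars, unrestricted non-negative solutions to x_1+…+x_3 = 11 number C(11+2,2) = 78.
Subtract solutions that violate a single cap (substitute x_i' = x_i − (cap_i+1)): x_1 ≥ 6 gives C(7,2) = 21; x_2 ≥ 6 gives C(7,2) = 21; x_3 ≥ 8 gives C(5,2) = 10. Together 52.
No two caps can be exceeded simultaneously, so the pair terms are all 0.
By inclusion–exclusion the count is 78 − 52 + 0 = 26.

26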